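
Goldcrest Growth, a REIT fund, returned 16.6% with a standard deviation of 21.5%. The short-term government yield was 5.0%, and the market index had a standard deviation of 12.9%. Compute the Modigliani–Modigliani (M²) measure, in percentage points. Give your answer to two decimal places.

Sharpe = (Rp − Rf) / σp = (16.6% − 5.0%) / 21.5% = 0.5395
M² = Rf + Sharpe × σm = 5.0% + 0.5395 × 12.9% = 11.9596%

11.96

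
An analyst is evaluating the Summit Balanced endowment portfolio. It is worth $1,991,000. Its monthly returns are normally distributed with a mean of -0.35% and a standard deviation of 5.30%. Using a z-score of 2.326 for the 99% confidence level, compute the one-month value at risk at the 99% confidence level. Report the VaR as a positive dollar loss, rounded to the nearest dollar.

$252,415

Return at the 99% tail: μ − z·σ = -0.35% − 2.326 × 5.30% = -0.35 − 12.3278 = -12.6778%
VaR = −(-12.6778%) × $1,991,000 = 12.6778% × $1,991,000 = $252,415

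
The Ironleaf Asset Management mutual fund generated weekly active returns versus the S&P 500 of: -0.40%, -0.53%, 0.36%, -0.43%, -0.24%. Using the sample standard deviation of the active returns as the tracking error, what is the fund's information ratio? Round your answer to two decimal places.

r̄ = (-0.4 − 0.53 + 0.36 − 0.43 − 0.24) / 5 = -1.240 / 5 = -0.2480%
Sample σ = √[Σ(r − r̄)² / 4] = √[0.5055 / 4] = √0.1264 = 0.3555%
IR = r̄ / tracking error = -0.2480 / 0.3555 = -0.6976

-0.70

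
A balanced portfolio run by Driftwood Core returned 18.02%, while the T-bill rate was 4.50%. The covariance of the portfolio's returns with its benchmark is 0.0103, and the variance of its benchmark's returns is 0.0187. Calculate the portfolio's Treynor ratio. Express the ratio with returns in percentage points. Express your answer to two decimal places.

24.55

β = Cov / Var = 0.0103 / 0.0187 = 0.5508
Treynor = (Rp − Rf) / β = (18.02% − 4.50%) / 0.5508 = 13.52 / 0.5508 = 24.5461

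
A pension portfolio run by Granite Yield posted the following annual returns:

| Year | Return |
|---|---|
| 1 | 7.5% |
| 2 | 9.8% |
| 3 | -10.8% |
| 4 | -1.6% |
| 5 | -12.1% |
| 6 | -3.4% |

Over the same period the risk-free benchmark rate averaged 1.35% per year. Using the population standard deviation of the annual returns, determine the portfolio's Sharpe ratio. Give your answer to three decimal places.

-0.377

μ = (7.5 + 9.8 − 10.8 − 1.6 − 12.1 − 3.4) / 6 = -10.60 / 6 = -1.7667%
Population σ = √[Σ(r − μ)² / 6] = √[410.7333 / 6] = √68.4556 = 8.2738%
Sharpe = (μ − rf) / σ = (-1.7667 − 1.35) / 8.2738 = -3.1167 / 8.2738 = -0.3767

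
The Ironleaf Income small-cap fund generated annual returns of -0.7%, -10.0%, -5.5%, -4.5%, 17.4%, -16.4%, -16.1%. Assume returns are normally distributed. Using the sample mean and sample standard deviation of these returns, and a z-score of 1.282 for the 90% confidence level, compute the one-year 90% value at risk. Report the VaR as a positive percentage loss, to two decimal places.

19.91

Mean return r̄ = -35.80 / 7 = -5.1143%
Sample std dev = √[798.8286 / 6] = 11.5385%
VaR = −(r̄ − z·σ) = −(-5.1143 − 1.282 × 11.5385) = −(-19.9067) = 19.9067%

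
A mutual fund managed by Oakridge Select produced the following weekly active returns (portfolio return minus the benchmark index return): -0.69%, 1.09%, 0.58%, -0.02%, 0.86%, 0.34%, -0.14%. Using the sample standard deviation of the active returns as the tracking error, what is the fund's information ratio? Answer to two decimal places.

0.47

r̄ = (-0.69 + 1.09 + 0.58 − 0.02 + 0.86 + 0.34 − 0.14) / 7 = 0.2886%
Sample std dev = √[2.2929 / 6] = 0.6182%
IR = r̄ / tracking error = 0.2886 / 0.6182 = 0.4668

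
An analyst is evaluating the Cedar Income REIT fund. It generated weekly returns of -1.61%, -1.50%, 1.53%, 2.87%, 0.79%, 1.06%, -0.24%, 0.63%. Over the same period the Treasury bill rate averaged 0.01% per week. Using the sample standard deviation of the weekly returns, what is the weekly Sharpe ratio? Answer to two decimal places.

r̄ = (-1.61 − 1.5 + 1.53 + 2.87 + 0.79 + 1.06 − 0.24 + 0.63) / 8 = 3.530 / 8 = 0.4413%
Sample std dev = √[16.0645 / 7] = 1.5149%
Sharpe = (r̄ − rf) / σ = (0.4413 − 0.01) / 1.5149 = 0.4313 / 1.5149 = 0.2847

0.28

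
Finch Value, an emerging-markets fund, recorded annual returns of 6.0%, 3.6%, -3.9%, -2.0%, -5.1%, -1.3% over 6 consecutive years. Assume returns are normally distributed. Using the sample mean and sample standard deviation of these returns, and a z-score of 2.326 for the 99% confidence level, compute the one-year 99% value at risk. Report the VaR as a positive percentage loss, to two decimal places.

Mean return μ = -2.70 / 6 = -0.4500%
Sample σ = √[Σ(r − μ)² / 5] = √[94.6550 / 5] = √18.9310 = 4.3510%
VaR = −(μ − z·σ) = −(-0.4500 − 2.326 × 4.3510) = −(-10.5704) = 10.5704%

10.57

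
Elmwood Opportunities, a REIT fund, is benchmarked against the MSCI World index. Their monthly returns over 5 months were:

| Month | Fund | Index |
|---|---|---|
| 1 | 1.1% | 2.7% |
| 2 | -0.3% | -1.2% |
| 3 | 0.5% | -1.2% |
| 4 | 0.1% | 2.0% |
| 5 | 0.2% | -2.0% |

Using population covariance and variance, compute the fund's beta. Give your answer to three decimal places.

0.134

r̄p = 0.3200%,  r̄m = 0.0600%
Cov = Σ(rp − r̄p)(rm − r̄m) / 5 = 0.4868
Var(rm) = Σ(rm − r̄m)² / 5 = 3.6304
β = Cov / Var = 0.4868 / 3.6304 = 0.1341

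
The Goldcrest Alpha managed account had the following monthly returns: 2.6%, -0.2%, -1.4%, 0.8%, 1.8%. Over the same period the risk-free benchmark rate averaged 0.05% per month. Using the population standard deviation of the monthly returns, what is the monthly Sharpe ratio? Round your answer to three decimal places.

r̄ = (2.6 − 0.2 − 1.4 + 0.8 + 1.8) / 5 = 0.7200%
Population std dev = √[10.0480 / 5] = 1.4176%
Sharpe = (r̄ − rf) / σ = (0.7200 − 0.05) / 1.4176 = 0.6700 / 1.4176 = 0.4726

0.473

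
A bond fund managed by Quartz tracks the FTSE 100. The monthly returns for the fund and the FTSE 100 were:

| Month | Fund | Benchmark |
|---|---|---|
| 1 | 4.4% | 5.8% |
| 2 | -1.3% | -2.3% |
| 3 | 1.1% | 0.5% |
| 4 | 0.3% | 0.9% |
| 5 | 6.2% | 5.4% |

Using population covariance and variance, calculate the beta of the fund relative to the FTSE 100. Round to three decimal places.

0.851

r̄p = 2.1400%,  r̄m = 2.0600%
Cov = Σ(rp − r̄p)(rm − r̄m) / 5 = 8.1536
Var(rm) = Σ(rm − r̄m)² / 5 = 9.5864
β = Cov / Var = 8.1536 / 9.5864 = 0.8505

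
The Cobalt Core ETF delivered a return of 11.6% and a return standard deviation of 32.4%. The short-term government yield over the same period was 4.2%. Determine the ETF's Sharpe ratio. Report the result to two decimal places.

Sharpe = (Rp − Rf) / σp = (11.6% − 4.2%) / 32.4% = 7.40% / 32.4% = 0.2284

0.23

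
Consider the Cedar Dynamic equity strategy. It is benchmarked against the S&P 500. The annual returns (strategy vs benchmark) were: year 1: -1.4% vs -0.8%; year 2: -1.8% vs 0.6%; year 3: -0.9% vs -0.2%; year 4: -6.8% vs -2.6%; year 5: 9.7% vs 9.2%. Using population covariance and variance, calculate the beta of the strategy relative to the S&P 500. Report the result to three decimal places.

r̄p = -0.2400%,  r̄m = 1.2400%
Cov = Σ(rp − r̄p)(rm − r̄m) / 5 = 21.7256
Var(rm) = Σ(rm − r̄m)² / 5 = 16.9504
β = Cov / Var = 21.7256 / 16.9504 = 1.2817

1.282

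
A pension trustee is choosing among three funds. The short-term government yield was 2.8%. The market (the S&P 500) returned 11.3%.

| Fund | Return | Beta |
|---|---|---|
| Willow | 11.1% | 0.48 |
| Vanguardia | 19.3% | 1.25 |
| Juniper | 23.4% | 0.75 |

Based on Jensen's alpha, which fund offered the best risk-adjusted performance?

Willow: α = 11.1% − [2.8% + 0.48 × (11.3% − 2.8%)] = 4.220
Vanguardia: α = 19.3% − [2.8% + 1.25 × (11.3% − 2.8%)] = 5.875
Juniper: α = 23.4% − [2.8% + 0.75 × (11.3% − 2.8%)] = 14.225
Highest: Juniper (14.225).

Juniper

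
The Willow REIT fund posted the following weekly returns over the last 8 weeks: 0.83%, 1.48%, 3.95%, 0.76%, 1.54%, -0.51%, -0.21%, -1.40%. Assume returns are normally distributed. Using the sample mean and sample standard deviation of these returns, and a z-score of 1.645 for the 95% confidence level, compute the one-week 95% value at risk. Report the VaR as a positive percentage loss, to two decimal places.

r̄ = (0.83 + 1.48 + 3.95 + 0.76 + 1.54 − 0.51 − 0.21 − 1.4) / 8 = 6.440 / 8 = 0.8050%
Σ(r − r̄)² = (0.83 − 0.8050)² + (1.48 − 0.8050)² + (3.95 − 0.8050)² + … = 18.5110
σ = √[18.5110 / 7] = 1.6262%
VaR = −(r̄ − z·σ) = −(0.8050 − 1.645 × 1.6262) = −(-1.8701) = 1.8701%

1.87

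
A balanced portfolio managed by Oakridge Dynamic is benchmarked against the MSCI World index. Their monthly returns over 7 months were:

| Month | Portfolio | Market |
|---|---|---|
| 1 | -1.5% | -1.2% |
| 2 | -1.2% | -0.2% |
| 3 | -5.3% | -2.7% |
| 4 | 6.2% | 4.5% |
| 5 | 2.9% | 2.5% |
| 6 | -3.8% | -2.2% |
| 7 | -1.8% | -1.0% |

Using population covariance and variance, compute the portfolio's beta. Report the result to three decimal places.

1.496

r̄p = -0.6429%,  r̄m = -0.0429%
Cov = Σ(rp − r̄p)(rm − r̄m) / 7 = 8.7810
Var(rm) = Σ(rm − r̄m)² / 7 = 5.8710
β = Cov / Var = 8.7810 / 5.8710 = 1.4957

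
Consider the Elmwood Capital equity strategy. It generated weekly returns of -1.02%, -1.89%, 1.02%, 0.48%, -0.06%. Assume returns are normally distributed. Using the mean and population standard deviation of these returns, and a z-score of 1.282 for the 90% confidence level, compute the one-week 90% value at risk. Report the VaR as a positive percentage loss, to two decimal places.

1.63

Mean return μ = -1.470 / 5 = -0.2940%
Σ(r − μ)² = (-1.02 − (-0.2940))² + (-1.89 − (-0.2940))² + (1.02 − (-0.2940))² + … = 5.4547
σ = √[5.4547 / 5] = 1.0445%
VaR = −(μ − z·σ) = −(-0.2940 − 1.282 × 1.0445) = −(-1.6330) = 1.6330%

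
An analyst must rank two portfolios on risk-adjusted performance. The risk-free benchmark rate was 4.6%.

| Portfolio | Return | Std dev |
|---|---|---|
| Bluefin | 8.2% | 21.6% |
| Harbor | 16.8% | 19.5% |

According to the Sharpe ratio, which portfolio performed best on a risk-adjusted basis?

Bluefin: Sharpe ratio = (8.2% − 4.6%) / 21.6% = 0.167
Harbor: Sharpe ratio = (16.8% − 4.6%) / 19.5% = 0.626
Highest: Harbor (0.626).

Harbor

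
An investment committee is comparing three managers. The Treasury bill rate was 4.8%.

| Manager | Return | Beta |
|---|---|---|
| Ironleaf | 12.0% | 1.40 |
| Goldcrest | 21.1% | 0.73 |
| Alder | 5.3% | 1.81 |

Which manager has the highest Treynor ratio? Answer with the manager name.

Ironleaf: Treynor = (12.0% − 4.8%) / 1.40 = 5.143
Goldcrest: Treynor = (21.1% − 4.8%) / 0.73 = 22.329
Alder: Treynor = (5.3% − 4.8%) / 1.81 = 0.276
Highest: Goldcrest (22.329).

Goldcrest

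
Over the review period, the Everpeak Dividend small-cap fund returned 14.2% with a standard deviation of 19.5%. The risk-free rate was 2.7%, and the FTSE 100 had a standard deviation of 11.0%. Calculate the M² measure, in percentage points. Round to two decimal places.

Sharpe = (Rp − Rf) / σp = (14.2% − 2.7%) / 19.5% = 0.5897
M² = Rf + Sharpe × σm = 2.7% + 0.5897 × 11.0% = 9.1867%

9.19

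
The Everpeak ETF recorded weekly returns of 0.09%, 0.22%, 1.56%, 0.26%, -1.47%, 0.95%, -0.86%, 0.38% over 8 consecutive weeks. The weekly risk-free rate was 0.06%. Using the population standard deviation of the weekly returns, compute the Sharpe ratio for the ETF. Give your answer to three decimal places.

0.091

Mean return μ = 1.130 / 8 = 0.1413%
Σ(r − μ)² = (0.09 − 0.1413)² + (0.22 − 0.1413)² + … = 6.3455
σ = √[6.3455 / 8] = 0.8906%
Sharpe = (μ − rf) / σ = (0.1413 − 0.06) / 0.8906 = 0.0813 / 0.8906 = 0.0913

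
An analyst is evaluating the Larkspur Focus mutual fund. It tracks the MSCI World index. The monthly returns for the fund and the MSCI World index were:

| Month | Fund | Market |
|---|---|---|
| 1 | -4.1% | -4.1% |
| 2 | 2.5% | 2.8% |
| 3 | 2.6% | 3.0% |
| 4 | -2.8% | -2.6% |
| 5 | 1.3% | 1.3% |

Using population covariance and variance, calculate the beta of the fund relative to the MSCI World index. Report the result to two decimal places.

0.97

r̄p = -0.1000%,  r̄m = 0.0800%
Cov = Σ(rp − r̄p)(rm − r̄m) / 5 = 8.1240
Var(rm) = Σ(rm − r̄m)² / 5 = 8.4136
β = Cov / Var = 8.1240 / 8.4136 = 0.9656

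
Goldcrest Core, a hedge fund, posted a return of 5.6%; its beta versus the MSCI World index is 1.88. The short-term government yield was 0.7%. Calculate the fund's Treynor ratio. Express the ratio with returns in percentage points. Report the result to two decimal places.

2.61

Treynor = (Rp − Rf) / β = (5.6% − 0.7%) / 1.88 = 4.90 / 1.88 = 2.6064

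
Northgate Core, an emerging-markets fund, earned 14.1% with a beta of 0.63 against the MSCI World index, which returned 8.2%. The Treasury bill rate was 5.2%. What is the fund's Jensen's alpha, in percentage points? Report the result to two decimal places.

7.01

CAPM expected return = Rf + β(Rm − Rf) = 5.2% + 0.63 × (8.2% − 5.2%) = 5.2 + 0.63 × 3.00 = 7.0900%
Jensen's α = Rp − E[R] = 14.1% − 7.0900% = 7.0100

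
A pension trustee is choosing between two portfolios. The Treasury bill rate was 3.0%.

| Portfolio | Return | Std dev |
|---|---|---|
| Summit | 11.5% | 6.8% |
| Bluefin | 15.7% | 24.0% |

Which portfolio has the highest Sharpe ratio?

Summit

Summit: Sharpe ratio = (11.5% − 3.0%) / 6.8% = 1.250
Bluefin: Sharpe ratio = (15.7% − 3.0%) / 24.0% = 0.529
Highest: Summit (1.250).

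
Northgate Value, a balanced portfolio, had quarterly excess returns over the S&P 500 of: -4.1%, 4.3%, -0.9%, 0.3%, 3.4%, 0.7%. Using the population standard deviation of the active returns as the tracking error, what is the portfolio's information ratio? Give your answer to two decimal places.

0.22

r̄ = (-4.1 + 4.3 − 0.9 + 0.3 + 3.4 + 0.7) / 6 = 0.6167%
Σ(r − r̄)² = (-4.1 − 0.6167)² + (4.3 − 0.6167)² + (-0.9 − 0.6167)² + … = 45.9683
population σ = √(45.9683 / 6) = √7.6614 = 2.7679%
IR = r̄ / tracking error = 0.6167 / 2.7679 = 0.2228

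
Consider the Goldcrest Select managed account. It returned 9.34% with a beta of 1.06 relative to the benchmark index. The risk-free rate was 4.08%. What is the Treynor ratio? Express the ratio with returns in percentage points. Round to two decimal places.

Treynor = (Rp − Rf) / β = (9.34% − 4.08%) / 1.06 = 5.26 / 1.06 = 4.9623

4.96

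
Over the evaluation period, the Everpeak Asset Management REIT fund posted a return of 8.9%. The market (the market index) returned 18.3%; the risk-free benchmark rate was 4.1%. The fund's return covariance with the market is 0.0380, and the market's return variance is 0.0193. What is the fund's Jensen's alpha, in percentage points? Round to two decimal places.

-23.16

β = Cov / Var = 0.0380 / 0.0193 = 1.9689
E[R] = Rf + β(Rm − Rf) = 4.1% + 1.9689 × (18.3% − 4.1%) = 32.0584%
α = Rp − E[R] = 8.9% − 32.0584% = -23.1584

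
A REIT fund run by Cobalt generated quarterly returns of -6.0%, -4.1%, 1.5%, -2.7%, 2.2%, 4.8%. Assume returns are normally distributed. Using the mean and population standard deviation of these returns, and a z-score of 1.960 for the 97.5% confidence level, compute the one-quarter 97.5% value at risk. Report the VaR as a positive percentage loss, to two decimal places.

8.19

r̄ = (-6 − 4.1 + 1.5 − 2.7 + 2.2 + 4.8) / 6 = -4.30 / 6 = -0.7167%
Population std dev = √[87.1483 / 6] = 3.8111%
VaR = −(r̄ − z·σ) = −(-0.7167 − 1.960 × 3.8111) = −(-8.1865) = 8.1865%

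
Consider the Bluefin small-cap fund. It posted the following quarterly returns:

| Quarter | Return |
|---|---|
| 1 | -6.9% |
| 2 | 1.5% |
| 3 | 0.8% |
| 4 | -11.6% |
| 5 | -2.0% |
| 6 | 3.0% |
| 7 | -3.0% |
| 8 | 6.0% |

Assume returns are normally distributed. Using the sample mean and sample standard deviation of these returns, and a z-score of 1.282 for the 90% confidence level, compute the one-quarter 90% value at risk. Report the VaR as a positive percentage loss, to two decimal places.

μ = (-6.9 + 1.5 + 0.8 − 11.6 − 2 + 3 − 3 + 6) / 8 = -1.5250%
Σ(r − μ)² = 224.4550; sample σ = √(224.4550/7) = 5.6626%
VaR = −(μ − z·σ) = −(-1.5250 − 1.282 × 5.6626) = −(-8.7845) = 8.7845%

8.78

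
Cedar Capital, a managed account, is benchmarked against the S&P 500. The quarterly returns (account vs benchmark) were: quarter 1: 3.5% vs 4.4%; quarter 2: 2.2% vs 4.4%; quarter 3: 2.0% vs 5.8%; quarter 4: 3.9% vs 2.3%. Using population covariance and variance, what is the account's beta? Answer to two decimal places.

-0.54

r̄p = 2.9000%,  r̄m = 4.2250%
Cov = Σ(rp − r̄p)(rm − r̄m) / 4 = -0.8400
Var(rm) = Σ(rm − r̄m)² / 4 = 1.5619
β = Cov / Var = -0.8400 / 1.5619 = -0.5378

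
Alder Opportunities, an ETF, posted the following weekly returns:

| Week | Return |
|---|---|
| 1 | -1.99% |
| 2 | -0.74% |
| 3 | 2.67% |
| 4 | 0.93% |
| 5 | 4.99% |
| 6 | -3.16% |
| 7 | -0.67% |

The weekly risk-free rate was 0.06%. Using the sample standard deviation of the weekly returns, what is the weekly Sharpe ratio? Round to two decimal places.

0.08

μ = (-1.99 − 0.74 + 2.67 + 0.93 + 4.99 − 3.16 − 0.67) / 7 = 2.030 / 7 = 0.2900%
Sample std dev = √[47.2474 / 6] = 2.8062%
Sharpe = (μ − rf) / σ = (0.2900 − 0.06) / 2.8062 = 0.2300 / 2.8062 = 0.0820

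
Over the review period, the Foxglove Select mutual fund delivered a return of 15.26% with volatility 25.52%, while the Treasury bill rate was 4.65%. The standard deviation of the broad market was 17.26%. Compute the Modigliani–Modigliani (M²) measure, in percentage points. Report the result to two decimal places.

11.83

Sharpe = (Rp − Rf) / σp = (15.26% − 4.65%) / 25.52% = 0.4158
M² = Rf + Sharpe × σm = 4.65% + 0.4158 × 17.26% = 11.8267%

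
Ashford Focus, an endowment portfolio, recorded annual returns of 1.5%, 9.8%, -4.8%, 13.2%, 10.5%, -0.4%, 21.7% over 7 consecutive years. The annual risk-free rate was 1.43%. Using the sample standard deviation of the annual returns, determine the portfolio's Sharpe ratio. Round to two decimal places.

0.65

Mean return μ = 51.50 / 7 = 7.3571%
Sample std dev = √[497.9771 / 6] = 9.1102%
Sharpe = (μ − rf) / σ = (7.3571 − 1.43) / 9.1102 = 5.9271 / 9.1102 = 0.6506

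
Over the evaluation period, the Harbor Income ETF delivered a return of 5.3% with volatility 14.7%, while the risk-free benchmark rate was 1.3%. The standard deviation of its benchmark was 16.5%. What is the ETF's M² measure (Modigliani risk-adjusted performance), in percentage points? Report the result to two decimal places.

5.79

Sharpe = (Rp − Rf) / σp = (5.3% − 1.3%) / 14.7% = 0.2721
M² = Rf + Sharpe × σm = 1.3% + 0.2721 × 16.5% = 5.7897%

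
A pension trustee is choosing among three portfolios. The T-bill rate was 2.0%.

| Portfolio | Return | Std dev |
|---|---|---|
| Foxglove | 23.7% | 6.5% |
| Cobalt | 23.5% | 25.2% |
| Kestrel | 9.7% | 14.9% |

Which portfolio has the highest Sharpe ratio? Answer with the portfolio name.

Foxglove

Foxglove: Sharpe ratio = (23.7% − 2.0%) / 6.5% = 3.338
Cobalt: Sharpe ratio = (23.5% − 2.0%) / 25.2% = 0.853
Kestrel: Sharpe ratio = (9.7% − 2.0%) / 14.9% = 0.517
Highest: Foxglove (3.338).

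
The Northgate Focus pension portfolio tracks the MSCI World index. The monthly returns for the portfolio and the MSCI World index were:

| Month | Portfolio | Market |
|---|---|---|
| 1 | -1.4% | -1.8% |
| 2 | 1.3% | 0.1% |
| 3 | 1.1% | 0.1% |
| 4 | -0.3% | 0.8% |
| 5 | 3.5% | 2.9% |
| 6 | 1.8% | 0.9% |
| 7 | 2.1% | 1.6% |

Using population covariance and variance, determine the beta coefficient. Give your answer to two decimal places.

0.97

r̄p = 1.1571%,  r̄m = 0.6571%
Cov = Σ(rp − r̄p)(rm − r̄m) / 7 = 1.7610
Var(rm) = Σ(rm − r̄m)² / 7 = 1.8082
β = Cov / Var = 1.7610 / 1.8082 = 0.9739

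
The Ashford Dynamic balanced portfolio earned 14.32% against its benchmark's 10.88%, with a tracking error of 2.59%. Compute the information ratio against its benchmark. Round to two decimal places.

IR = (Rp − Rb) / TE = (14.32% − 10.88%) / 2.59% = 3.44% / 2.59% = 1.3282

1.33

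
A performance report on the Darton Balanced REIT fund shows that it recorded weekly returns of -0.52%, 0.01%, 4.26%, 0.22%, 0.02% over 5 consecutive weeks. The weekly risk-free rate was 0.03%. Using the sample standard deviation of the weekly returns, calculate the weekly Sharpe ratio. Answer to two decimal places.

0.39

r̄ = (-0.52 + 0.01 + 4.26 + 0.22 + 0.02) / 5 = 3.990 / 5 = 0.7980%
Σ(r − r̄)² = (-0.52 − 0.7980)² + (0.01 − 0.7980)² + … = 15.2829
sample σ = √(15.2829 / 4) = √3.8207 = 1.9547%
Sharpe = (r̄ − rf) / σ = (0.7980 − 0.03) / 1.9547 = 0.7680 / 1.9547 = 0.3929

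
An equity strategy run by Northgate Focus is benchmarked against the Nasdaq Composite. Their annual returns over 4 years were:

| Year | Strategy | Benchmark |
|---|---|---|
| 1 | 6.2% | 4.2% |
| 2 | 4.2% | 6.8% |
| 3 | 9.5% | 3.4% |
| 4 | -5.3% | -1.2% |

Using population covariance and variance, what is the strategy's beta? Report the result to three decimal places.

r̄p = 3.6500%,  r̄m = 3.3000%
Cov = Σ(rp − r̄p)(rm − r̄m) / 4 = 11.2700
Var(rm) = Σ(rm − r̄m)² / 4 = 8.3300
β = Cov / Var = 11.2700 / 8.3300 = 1.3529

1.353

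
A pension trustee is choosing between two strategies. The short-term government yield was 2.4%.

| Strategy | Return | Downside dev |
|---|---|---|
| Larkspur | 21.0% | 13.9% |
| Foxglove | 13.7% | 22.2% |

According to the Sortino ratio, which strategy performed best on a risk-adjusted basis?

Larkspur

Larkspur: Sortino ratio = (21.0% − 2.4%) / 13.9% = 1.338
Foxglove: Sortino ratio = (13.7% − 2.4%) / 22.2% = 0.509
Highest: Larkspur (1.338).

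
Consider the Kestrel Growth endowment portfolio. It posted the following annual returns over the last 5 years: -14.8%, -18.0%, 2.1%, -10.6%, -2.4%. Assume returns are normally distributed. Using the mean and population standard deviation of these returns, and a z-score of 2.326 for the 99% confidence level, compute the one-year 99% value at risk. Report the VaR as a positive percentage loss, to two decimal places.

26.26

Mean return r̄ = -43.70 / 5 = -8.7400%
Population σ = √[Σ(r − r̄)² / 5] = √[283.6320 / 5] = √56.7264 = 7.5317%
VaR = −(r̄ − z·σ) = −(-8.7400 − 2.326 × 7.5317) = −(-26.2587) = 26.2587%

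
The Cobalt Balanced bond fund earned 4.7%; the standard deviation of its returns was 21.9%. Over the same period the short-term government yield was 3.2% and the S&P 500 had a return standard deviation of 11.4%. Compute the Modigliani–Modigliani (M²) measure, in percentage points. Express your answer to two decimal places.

3.98

Sharpe = (Rp − Rf) / σp = (4.7% − 3.2%) / 21.9% = 0.0685
M² = Rf + Sharpe × σm = 3.2% + 0.0685 × 11.4% = 3.9809%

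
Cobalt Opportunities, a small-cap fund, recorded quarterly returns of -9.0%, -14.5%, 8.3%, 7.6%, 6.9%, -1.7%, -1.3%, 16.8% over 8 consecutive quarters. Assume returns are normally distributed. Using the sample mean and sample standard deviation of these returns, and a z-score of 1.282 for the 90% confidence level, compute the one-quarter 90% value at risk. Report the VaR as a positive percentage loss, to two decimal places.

μ = (-9 − 14.5 + 8.3 + 7.6 + 6.9 − 1.7 − 1.3 + 16.8) / 8 = 1.6375%
Σ(r − μ)² = 730.8788; sample σ = √(730.8788/7) = 10.2182%
VaR = −(μ − z·σ) = −(1.6375 − 1.282 × 10.2182) = −(-11.4622) = 11.4622%

11.46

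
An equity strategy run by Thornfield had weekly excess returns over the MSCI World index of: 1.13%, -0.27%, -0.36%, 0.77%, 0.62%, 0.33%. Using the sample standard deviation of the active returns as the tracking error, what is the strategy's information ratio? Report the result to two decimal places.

0.63

r̄ = (1.13 − 0.27 − 0.36 + 0.77 + 0.62 + 0.33) / 6 = 0.3700%
Σ(r − r̄)² = (1.13 − 0.3700)² + (-0.27 − 0.3700)² + (-0.36 − 0.3700)² + … = 1.7442
σ = √[1.7442 / 5] = 0.5906%
IR = r̄ / tracking error = 0.3700 / 0.5906 = 0.6265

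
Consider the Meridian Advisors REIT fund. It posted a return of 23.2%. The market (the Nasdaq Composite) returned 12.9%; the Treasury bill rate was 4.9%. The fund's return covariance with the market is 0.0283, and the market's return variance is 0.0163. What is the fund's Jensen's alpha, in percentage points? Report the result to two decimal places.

4.41

β = Cov / Var = 0.0283 / 0.0163 = 1.7362
E[R] = Rf + β(Rm − Rf) = 4.9% + 1.7362 × (12.9% − 4.9%) = 18.7896%
α = Rp − E[R] = 23.2% − 18.7896% = 4.4104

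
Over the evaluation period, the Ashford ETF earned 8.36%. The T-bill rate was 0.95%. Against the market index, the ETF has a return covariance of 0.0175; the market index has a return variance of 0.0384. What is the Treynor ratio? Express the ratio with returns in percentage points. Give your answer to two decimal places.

16.26

β = Cov / Var = 0.0175 / 0.0384 = 0.4557
Treynor = (Rp − Rf) / β = (8.36% − 0.95%) / 0.4557 = 7.41 / 0.4557 = 16.2607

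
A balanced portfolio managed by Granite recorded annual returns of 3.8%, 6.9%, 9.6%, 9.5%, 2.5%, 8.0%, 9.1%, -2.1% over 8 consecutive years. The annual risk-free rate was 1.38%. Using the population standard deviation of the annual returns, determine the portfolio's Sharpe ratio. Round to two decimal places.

1.16

Mean return r̄ = 47.30 / 8 = 5.9125%
Population std dev = √[122.2688 / 8] = 3.9094%
Sharpe = (r̄ − rf) / σ = (5.9125 − 1.38) / 3.9094 = 4.5325 / 3.9094 = 1.1594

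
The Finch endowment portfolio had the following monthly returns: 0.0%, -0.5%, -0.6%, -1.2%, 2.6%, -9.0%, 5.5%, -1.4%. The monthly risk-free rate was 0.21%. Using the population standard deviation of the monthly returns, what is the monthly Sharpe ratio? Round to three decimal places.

-0.203

μ = (0 − 0.5 − 0.6 − 1.2 + 2.6 − 9 + 5.5 − 1.4) / 8 = -0.5750%
Σ(r − μ)² = 119.3750; population σ = √(119.3750/8) = 3.8629%
Sharpe = (μ − rf) / σ = (-0.5750 − 0.21) / 3.8629 = -0.7850 / 3.8629 = -0.2032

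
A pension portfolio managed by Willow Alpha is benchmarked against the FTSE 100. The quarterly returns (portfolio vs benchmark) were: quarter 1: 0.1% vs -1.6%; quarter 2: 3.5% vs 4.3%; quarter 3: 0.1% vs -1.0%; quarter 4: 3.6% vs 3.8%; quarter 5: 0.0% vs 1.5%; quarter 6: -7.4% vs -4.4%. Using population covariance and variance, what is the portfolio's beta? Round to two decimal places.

1.07

r̄p = -0.0167%,  r̄m = 0.4333%
Cov = Σ(rp − r̄p)(rm − r̄m) / 6 = 10.1789
Var(rm) = Σ(rm − r̄m)² / 6 = 9.4956
β = Cov / Var = 10.1789 / 9.4956 = 1.0720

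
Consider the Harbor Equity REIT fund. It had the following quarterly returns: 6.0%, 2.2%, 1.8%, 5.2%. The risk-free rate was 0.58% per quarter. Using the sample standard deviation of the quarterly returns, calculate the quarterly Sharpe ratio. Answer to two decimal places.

μ = (6 + 2.2 + 1.8 + 5.2) / 4 = 3.8000%
Σ(r − μ)² = (6 − 3.8000)² + (2.2 − 3.8000)² + (1.8 − 3.8000)² + … = 13.3600
σ = √[13.3600 / 3] = 2.1103%
Sharpe = (μ − rf) / σ = (3.8000 − 0.58) / 2.1103 = 3.2200 / 2.1103 = 1.5258

1.53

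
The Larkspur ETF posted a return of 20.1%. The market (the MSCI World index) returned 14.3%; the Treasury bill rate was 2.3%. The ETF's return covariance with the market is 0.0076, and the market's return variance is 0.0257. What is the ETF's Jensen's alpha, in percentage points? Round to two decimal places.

β = Cov / Var = 0.0076 / 0.0257 = 0.2957
E[R] = Rf + β(Rm − Rf) = 2.3% + 0.2957 × (14.3% − 2.3%) = 5.8484%
α = Rp − E[R] = 20.1% − 5.8484% = 14.2516

14.25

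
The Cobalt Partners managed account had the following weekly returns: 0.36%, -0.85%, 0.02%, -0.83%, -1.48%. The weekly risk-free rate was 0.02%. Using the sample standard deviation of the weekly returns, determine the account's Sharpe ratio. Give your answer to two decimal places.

r̄ = (0.36 − 0.85 + 0.02 − 0.83 − 1.48) / 5 = -2.780 / 5 = -0.5560%
Sample std dev = √[2.1861 / 4] = 0.7393%
Sharpe = (r̄ − rf) / σ = (-0.5560 − 0.02) / 0.7393 = -0.5760 / 0.7393 = -0.7791

-0.78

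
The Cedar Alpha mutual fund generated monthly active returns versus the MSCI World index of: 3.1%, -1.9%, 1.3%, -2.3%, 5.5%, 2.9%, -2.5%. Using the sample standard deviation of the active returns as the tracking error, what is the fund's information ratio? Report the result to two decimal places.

0.28

r̄ = (3.1 − 1.9 + 1.3 − 2.3 + 5.5 + 2.9 − 2.5) / 7 = 0.8714%
Σ(r − r̄)² = (3.1 − 0.8714)² + (-1.9 − 0.8714)² + (1.3 − 0.8714)² + … = 59.7943
sample σ = √(59.7943 / 6) = √9.9657 = 3.1568%
IR = r̄ / tracking error = 0.8714 / 3.1568 = 0.2760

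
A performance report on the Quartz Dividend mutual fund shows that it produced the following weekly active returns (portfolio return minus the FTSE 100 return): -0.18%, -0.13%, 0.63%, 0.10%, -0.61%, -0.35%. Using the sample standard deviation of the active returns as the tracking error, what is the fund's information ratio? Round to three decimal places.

Mean return r̄ = -0.540 / 6 = -0.0900%
Sample σ = √[Σ(r − r̄)² / 5] = √[0.9022 / 5] = √0.1804 = 0.4247%
IR = r̄ / tracking error = -0.0900 / 0.4247 = -0.2119

-0.212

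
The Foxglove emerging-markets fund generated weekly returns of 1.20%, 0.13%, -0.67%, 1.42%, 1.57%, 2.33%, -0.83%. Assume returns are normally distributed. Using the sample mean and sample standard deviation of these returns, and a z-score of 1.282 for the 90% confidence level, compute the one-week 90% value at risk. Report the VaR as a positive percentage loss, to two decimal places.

0.81

r̄ = (1.2 + 0.13 − 0.67 + 1.42 + 1.57 + 2.33 − 0.83) / 7 = 5.150 / 7 = 0.7357%
Σ(r − r̄)² = (1.2 − 0.7357)² + (0.13 − 0.7357)² + … = 8.7160
sample σ = √(8.7160 / 6) = √1.4527 = 1.2053%
VaR = −(r̄ − z·σ) = −(0.7357 − 1.282 × 1.2053) = −(-0.8095) = 0.8095%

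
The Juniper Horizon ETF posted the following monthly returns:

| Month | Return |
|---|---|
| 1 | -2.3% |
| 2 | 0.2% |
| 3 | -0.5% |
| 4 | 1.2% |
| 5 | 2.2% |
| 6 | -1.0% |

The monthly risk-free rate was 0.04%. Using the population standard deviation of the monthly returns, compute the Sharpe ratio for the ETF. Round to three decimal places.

-0.050

Mean return r̄ = -0.20 / 6 = -0.0333%
Σ(r − r̄)² = (-2.3 − (-0.0333))² + (0.2 − (-0.0333))² + … = 12.8533
population σ = √(12.8533 / 6) = √2.1422 = 1.4636%
Sharpe = (r̄ − rf) / σ = (-0.0333 − 0.04) / 1.4636 = -0.0733 / 1.4636 = -0.0501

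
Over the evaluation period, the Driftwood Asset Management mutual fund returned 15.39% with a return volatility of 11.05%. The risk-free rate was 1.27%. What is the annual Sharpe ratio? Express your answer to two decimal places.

1.28

Sharpe = (Rp − Rf) / σp = (15.39% − 1.27%) / 11.05% = 14.12% / 11.05% = 1.2778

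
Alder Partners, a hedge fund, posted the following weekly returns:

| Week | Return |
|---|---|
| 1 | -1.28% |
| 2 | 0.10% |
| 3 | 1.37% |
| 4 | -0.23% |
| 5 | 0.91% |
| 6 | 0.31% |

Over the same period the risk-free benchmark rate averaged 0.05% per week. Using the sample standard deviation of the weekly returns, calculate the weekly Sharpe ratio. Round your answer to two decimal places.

r̄ = (-1.28 + 0.1 + 1.37 − 0.23 + 0.91 + 0.31) / 6 = 1.180 / 6 = 0.1967%
Σ(r − r̄)² = 4.2703; sample σ = √(4.2703/5) = 0.9242%
Sharpe = (r̄ − rf) / σ = (0.1967 − 0.05) / 0.9242 = 0.1467 / 0.9242 = 0.1587

0.16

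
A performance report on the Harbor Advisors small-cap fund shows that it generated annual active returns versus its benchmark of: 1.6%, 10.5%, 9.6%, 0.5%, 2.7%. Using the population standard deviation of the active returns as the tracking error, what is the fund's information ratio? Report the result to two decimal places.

r̄ = (1.6 + 10.5 + 9.6 + 0.5 + 2.7) / 5 = 4.9800%
Population std dev = √[88.5080 / 5] = 4.2073%
IR = r̄ / tracking error = 4.9800 / 4.2073 = 1.1837

1.18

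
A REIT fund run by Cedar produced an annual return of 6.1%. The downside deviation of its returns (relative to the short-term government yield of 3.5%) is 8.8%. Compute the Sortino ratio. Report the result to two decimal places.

0.30

Sortino = (Rp − Rf) / σd = (6.1% − 3.5%) / 8.8% = 2.60% / 8.8% = 0.2955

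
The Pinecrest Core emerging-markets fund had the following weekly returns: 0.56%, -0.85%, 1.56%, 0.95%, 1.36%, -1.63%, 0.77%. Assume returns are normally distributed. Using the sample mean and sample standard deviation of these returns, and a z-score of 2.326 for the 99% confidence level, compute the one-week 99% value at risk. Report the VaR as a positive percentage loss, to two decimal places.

2.37

Mean return r̄ = 2.720 / 7 = 0.3886%
Σ(r − r̄)² = 8.4147; sample σ = √(8.4147/6) = 1.1843%
VaR = −(r̄ − z·σ) = −(0.3886 − 2.326 × 1.1843) = −(-2.3661) = 2.3661%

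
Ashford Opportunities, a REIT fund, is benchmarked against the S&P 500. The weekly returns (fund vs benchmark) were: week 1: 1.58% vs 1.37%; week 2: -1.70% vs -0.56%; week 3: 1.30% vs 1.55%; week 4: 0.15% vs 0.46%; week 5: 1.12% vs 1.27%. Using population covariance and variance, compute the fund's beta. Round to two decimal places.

1.50

r̄p = 0.4900%,  r̄m = 0.8180%
Cov = Σ(rp − r̄p)(rm − r̄m) / 5 = 0.9238
Var(rm) = Σ(rm − r̄m)² / 5 = 0.6144
β = Cov / Var = 0.9238 / 0.6144 = 1.5036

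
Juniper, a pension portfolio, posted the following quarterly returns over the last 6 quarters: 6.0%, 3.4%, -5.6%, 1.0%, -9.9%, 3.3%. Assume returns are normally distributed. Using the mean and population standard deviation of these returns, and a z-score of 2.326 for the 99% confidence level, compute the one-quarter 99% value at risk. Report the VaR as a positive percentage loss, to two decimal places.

μ = (6 + 3.4 − 5.6 + 1 − 9.9 + 3.3) / 6 = -0.3000%
Σ(r − μ)² = 188.2800; population σ = √(188.2800/6) = 5.6018%
VaR = −(μ − z·σ) = −(-0.3000 − 2.326 × 5.6018) = −(-13.3298) = 13.3298%

13.33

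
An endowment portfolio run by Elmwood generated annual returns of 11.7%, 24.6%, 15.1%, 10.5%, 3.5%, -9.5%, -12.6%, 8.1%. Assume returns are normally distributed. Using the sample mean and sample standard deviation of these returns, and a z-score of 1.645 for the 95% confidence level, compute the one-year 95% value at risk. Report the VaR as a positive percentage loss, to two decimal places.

Mean return r̄ = 51.40 / 8 = 6.4250%
Σ(r − r̄)² = (11.7 − 6.4250)² + (24.6 − 6.4250)² + … = 1076.9350
sample σ = √(1076.9350 / 7) = √153.8479 = 12.4035%
VaR = −(r̄ − z·σ) = −(6.4250 − 1.645 × 12.4035) = −(-13.9788) = 13.9788%

13.98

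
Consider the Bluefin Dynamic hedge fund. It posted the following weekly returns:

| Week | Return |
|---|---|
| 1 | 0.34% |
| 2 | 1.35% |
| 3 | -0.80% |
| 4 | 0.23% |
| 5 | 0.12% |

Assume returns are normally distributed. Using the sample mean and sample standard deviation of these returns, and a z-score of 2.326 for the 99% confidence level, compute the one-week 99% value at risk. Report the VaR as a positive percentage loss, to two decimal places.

r̄ = (0.34 + 1.35 − 0.8 + 0.23 + 0.12) / 5 = 1.240 / 5 = 0.2480%
Σ(r − r̄)² = (0.34 − 0.2480)² + (1.35 − 0.2480)² + (-0.8 − 0.2480)² + … = 2.3379
σ = √[2.3379 / 4] = 0.7645%
VaR = −(r̄ − z·σ) = −(0.2480 − 2.326 × 0.7645) = −(-1.5302) = 1.5302%

1.53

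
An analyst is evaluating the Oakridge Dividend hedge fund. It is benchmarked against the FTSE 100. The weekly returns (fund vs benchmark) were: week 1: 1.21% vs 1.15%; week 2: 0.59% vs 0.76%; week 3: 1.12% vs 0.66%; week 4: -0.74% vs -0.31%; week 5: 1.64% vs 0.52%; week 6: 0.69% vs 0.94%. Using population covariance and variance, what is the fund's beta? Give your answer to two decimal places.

1.18

r̄p = 0.7517%,  r̄m = 0.6200%
Cov = Σ(rp − r̄p)(rm − r̄m) / 6 = 0.2523
Var(rm) = Σ(rm − r̄m)² / 6 = 0.2132
β = Cov / Var = 0.2523 / 0.2132 = 1.1834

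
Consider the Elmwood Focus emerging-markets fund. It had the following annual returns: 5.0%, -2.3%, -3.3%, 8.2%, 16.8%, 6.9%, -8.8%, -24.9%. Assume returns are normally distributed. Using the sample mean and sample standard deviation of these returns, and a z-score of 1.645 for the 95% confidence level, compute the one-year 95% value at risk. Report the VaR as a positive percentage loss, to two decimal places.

Mean return μ = -2.40 / 8 = -0.3000%
Σ(r − μ)² = 1135.0000; sample σ = √(1135.0000/7) = 12.7335%
VaR = −(μ − z·σ) = −(-0.3000 − 1.645 × 12.7335) = −(-21.2466) = 21.2466%

21.25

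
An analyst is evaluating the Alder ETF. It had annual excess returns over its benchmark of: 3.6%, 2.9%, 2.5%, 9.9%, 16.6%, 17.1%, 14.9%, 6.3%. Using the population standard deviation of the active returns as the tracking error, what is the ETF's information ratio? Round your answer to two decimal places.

1.57

μ = (3.6 + 2.9 + 2.5 + 9.9 + 16.6 + 17.1 + 14.9 + 6.3) / 8 = 9.2250%
Σ(r − μ)² = 274.4950; population σ = √(274.4950/8) = 5.8576%
IR = μ / tracking error = 9.2250 / 5.8576 = 1.5749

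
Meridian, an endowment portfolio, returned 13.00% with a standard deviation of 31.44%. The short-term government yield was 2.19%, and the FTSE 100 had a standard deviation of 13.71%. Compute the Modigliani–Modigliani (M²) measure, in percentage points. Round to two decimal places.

6.90

Sharpe = (Rp − Rf) / σp = (13.00% − 2.19%) / 31.44% = 0.3438
M² = Rf + Sharpe × σm = 2.19% + 0.3438 × 13.71% = 6.9035%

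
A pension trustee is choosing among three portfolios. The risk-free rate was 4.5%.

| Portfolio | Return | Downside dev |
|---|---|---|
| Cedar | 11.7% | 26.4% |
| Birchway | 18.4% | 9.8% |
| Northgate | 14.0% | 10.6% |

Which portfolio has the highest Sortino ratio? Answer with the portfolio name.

Cedar: Sortino ratio = (11.7% − 4.5%) / 26.4% = 0.273
Birchway: Sortino ratio = (18.4% − 4.5%) / 9.8% = 1.418
Northgate: Sortino ratio = (14.0% − 4.5%) / 10.6% = 0.896
Highest: Birchway (1.418).

Birchway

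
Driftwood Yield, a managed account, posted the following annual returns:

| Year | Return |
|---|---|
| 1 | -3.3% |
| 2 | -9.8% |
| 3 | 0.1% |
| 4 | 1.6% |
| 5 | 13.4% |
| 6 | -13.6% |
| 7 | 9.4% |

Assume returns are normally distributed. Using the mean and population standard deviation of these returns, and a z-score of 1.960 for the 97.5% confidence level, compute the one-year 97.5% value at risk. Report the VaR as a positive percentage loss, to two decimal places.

r̄ = (-3.3 − 9.8 + 0.1 + 1.6 + 13.4 − 13.6 + 9.4) / 7 = -0.3143%
Σ(r − r̄)² = 561.6886; population σ = √(561.6886/7) = 8.9577%
VaR = −(r̄ − z·σ) = −(-0.3143 − 1.960 × 8.9577) = −(-17.8714) = 17.8714%

17.87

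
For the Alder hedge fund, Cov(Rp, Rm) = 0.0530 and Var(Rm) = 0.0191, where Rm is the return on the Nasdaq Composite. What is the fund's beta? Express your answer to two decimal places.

2.77

β = Cov(Rp, Rm) / Var(Rm) = 0.0530 / 0.0191 = 2.7749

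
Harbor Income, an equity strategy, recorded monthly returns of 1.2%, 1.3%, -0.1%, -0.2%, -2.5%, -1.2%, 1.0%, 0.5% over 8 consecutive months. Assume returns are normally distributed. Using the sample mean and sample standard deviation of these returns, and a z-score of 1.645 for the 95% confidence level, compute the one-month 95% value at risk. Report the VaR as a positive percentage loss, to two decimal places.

2.16

Mean return r̄ = 0.00 / 8 = 0.0000%
Σ(r − r̄)² = (1.2 − 0.0000)² + (1.3 − 0.0000)² + (-0.1 − 0.0000)² + … = 12.1200
σ = √[12.1200 / 7] = 1.3158%
VaR = −(r̄ − z·σ) = −(0.0000 − 1.645 × 1.3158) = −(-2.1645) = 2.1645%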